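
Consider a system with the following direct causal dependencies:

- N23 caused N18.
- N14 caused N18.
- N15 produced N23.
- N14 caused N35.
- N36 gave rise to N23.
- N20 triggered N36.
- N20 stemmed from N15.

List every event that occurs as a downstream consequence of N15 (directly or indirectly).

Direct effects: N20, N23.
2 steps out: N36, N18.
Not reachable from it: N14, N35.

N18, N20, N23, N36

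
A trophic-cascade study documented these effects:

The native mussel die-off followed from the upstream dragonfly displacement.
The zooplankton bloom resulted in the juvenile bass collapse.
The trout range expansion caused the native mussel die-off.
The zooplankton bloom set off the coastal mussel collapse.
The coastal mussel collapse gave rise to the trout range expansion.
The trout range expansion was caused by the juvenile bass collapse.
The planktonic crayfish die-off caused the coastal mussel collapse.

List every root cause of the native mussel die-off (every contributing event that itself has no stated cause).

the planktonic crayfish die-off, the upstream dragonfly displacement, the zooplankton bloom

Tracing upstream from the native mussel die-off: the native mussel die-off ← the trout range expansion ← the coastal mussel collapse ← the planktonic crayfish die-off.
A separate upstream branch: the native mussel die-off ← the trout range expansion ← the coastal mussel collapse ← the zooplankton bloom.
A separate upstream branch: the native mussel die-off ← the upstream dragonfly displacement.
Each of those chain origins has no stated cause.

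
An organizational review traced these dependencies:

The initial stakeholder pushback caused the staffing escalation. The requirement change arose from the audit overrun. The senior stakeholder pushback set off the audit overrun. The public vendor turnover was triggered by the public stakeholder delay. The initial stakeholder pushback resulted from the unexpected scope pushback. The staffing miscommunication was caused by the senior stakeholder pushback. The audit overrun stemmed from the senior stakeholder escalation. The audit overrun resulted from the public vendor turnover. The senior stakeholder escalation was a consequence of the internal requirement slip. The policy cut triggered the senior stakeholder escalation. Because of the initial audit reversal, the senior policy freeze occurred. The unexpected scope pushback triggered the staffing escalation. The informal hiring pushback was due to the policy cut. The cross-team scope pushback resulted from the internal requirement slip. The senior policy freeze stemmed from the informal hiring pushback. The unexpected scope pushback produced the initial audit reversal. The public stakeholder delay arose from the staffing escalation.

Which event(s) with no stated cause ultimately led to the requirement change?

Tracing upstream from the requirement change: the requirement change ← the audit overrun ← the senior stakeholder pushback.
A separate upstream branch: the requirement change ← the audit overrun ← the senior stakeholder escalation ← the internal requirement slip.
A separate upstream branch: the requirement change ← the audit overrun ← the public vendor turnover ← the public stakeholder delay ← the staffing escalation ← the unexpected scope pushback.
A separate upstream branch: the requirement change ← the audit overrun ← the senior stakeholder escalation ← the policy cut.
Each of those chain origins has no stated cause.

the internal requirement slip, the policy cut, the senior stakeholder pushback, the unexpected scope pushback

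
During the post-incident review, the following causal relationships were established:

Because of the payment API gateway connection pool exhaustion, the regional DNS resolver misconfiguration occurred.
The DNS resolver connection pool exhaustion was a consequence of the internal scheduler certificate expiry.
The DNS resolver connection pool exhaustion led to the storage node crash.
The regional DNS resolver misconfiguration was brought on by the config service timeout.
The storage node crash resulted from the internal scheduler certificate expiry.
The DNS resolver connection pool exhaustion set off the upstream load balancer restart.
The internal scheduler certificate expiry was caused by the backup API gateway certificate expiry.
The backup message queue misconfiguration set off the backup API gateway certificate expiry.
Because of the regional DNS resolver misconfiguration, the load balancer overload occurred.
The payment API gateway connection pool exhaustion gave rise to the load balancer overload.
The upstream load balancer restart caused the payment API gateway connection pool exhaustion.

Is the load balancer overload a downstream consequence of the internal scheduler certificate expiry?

Yes

There is a causal chain: the internal scheduler certificate expiry → the DNS resolver connection pool exhaustion → the upstream load balancer restart → the payment API gateway connection pool exhaustion → the load balancer overload.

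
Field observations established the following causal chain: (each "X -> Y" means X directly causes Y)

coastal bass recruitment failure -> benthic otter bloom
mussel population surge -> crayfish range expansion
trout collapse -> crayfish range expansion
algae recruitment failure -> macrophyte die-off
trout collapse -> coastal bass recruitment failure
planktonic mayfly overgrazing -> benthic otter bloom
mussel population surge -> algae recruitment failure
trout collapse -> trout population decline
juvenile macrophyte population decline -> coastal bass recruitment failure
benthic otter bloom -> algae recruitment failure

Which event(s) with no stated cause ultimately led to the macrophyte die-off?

the juvenile macrophyte population decline, the mussel population surge, the planktonic mayfly overgrazing, the trout collapse

Tracing upstream from the macrophyte die-off: the macrophyte die-off ← the algae recruitment failure ← the benthic otter bloom ← the coastal bass recruitment failure ← the trout collapse.
A separate upstream branch: the macrophyte die-off ← the algae recruitment failure ← the benthic otter bloom ← the coastal bass recruitment failure ← the juvenile macrophyte population decline.
A separate upstream branch: the macrophyte die-off ← the algae recruitment failure ← the mussel population surge.
A separate upstream branch: the macrophyte die-off ← the algae recruitment failure ← the benthic otter bloom ← the planktonic mayfly overgrazing.
Each of those chain origins has no stated cause.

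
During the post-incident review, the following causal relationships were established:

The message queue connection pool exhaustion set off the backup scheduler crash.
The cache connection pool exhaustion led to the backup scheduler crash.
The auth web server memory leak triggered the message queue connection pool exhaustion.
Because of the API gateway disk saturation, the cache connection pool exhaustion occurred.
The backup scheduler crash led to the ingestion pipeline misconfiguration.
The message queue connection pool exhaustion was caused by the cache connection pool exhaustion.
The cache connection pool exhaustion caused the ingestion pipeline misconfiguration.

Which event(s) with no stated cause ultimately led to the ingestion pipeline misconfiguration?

the API gateway disk saturation, the auth web server memory leak

Tracing upstream from the ingestion pipeline misconfiguration: the ingestion pipeline misconfiguration ← the cache connection pool exhaustion ← the API gateway disk saturation.
A separate upstream branch: the ingestion pipeline misconfiguration ← the backup scheduler crash ← the message queue connection pool exhaustion ← the auth web server memory leak.
Each of those chain origins has no stated cause.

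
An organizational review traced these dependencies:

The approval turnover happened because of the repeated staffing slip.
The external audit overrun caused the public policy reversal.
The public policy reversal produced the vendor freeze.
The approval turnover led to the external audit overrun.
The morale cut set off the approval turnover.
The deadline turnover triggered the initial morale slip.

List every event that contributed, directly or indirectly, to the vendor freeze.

the approval turnover, the external audit overrun, the morale cut, the public policy reversal, the repeated staffing slip

Immediate cause of the vendor freeze: the public policy reversal.
Further upstream: the repeated staffing slip, the morale cut, the approval turnover, the external audit overrun.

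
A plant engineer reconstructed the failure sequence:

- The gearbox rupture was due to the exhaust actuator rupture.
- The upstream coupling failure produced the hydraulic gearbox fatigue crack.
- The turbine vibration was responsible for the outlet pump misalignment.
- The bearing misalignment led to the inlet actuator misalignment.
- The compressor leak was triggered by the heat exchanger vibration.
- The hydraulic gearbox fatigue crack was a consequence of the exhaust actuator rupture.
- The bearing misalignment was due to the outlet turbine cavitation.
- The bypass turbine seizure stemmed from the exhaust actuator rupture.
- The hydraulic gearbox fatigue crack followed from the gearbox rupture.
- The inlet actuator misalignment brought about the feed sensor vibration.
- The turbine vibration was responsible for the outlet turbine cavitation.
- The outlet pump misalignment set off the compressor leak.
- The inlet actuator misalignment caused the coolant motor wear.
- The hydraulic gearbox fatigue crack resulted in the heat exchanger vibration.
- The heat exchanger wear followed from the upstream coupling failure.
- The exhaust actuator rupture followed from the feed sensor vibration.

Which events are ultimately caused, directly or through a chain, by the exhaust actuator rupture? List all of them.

the bypass turbine seizure, the compressor leak, the gearbox rupture, the heat exchanger vibration, the hydraulic gearbox fatigue crack

Direct effects: the bypass turbine seizure, the gearbox rupture, the hydraulic gearbox fatigue crack.
2 steps out: the heat exchanger vibration.
3 steps out: the compressor leak.
Not reachable from it: the turbine vibration, the outlet turbine cavitation, the bearing misalignment, the inlet actuator misalignment, the feed sensor vibration, the upstream coupling failure, the heat exchanger wear, the coolant motor wear, the outlet pump misalignment.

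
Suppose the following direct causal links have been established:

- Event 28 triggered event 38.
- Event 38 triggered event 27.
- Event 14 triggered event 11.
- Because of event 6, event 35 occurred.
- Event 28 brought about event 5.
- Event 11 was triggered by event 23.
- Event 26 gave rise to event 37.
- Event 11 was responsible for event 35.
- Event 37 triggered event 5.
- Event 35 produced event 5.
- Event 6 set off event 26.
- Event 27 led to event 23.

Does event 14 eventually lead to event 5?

There is a causal chain: event 14 → event 11 → event 35 → event 5.

Yes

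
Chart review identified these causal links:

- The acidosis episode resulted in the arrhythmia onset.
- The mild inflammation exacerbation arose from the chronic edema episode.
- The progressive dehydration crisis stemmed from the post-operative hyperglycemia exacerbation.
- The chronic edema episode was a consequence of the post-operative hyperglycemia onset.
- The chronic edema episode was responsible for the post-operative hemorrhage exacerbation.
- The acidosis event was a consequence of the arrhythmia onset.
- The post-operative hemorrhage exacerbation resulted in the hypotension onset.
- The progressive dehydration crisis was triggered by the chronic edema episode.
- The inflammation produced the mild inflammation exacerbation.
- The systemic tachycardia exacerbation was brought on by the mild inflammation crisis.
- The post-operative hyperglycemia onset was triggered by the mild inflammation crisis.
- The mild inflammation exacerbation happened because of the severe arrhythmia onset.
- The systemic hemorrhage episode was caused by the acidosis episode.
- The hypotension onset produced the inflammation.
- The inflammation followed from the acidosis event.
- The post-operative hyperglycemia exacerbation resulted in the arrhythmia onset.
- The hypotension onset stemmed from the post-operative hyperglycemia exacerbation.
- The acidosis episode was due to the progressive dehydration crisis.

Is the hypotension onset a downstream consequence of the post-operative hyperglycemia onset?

There is a causal chain: the post-operative hyperglycemia onset → the chronic edema episode → the post-operative hemorrhage exacerbation → the hypotension onset.

Yes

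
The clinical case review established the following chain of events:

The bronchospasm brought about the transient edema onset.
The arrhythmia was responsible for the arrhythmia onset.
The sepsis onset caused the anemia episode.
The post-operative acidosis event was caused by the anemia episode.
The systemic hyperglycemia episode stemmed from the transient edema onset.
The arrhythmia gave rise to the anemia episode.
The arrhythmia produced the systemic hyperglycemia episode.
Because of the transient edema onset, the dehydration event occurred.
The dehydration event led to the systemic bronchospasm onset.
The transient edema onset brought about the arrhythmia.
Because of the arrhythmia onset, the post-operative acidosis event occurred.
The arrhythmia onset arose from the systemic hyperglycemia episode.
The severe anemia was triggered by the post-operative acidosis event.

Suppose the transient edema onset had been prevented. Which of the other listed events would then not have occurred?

Downstream of the transient edema onset: the dehydration event, the systemic bronchospasm onset, the arrhythmia, the anemia episode, the systemic hyperglycemia episode, the arrhythmia onset, the post-operative acidosis event, the severe anemia.
Of those, still caused via another path: the anemia episode, the post-operative acidosis event, the severe anemia.
The remainder have no surviving cause.

the arrhythmia, the arrhythmia onset, the dehydration event, the systemic bronchospasm onset, the systemic hyperglycemia episode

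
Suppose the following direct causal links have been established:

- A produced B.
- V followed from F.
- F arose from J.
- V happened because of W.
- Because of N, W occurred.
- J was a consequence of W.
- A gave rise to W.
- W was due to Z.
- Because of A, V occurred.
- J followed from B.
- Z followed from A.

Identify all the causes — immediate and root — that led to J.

Immediate causes of J: B, W.
Further upstream: A, Z, N.

A, B, N, W, Z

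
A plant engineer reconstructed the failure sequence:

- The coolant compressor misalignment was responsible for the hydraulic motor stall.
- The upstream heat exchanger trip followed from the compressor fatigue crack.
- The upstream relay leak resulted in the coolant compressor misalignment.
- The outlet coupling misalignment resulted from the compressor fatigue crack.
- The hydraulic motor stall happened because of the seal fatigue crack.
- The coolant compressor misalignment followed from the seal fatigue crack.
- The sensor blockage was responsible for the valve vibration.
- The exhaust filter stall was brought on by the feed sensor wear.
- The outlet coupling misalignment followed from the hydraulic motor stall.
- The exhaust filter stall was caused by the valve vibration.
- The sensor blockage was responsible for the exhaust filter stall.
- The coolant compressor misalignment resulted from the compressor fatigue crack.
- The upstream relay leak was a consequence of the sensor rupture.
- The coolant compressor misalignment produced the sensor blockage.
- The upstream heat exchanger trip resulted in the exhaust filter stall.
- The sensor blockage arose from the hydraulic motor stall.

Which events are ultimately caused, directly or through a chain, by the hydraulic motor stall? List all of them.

Direct effects: the sensor blockage, the outlet coupling misalignment.
2 steps out: the valve vibration, the exhaust filter stall.
Not reachable from it: the compressor fatigue crack, the sensor rupture, the upstream heat exchanger trip, the upstream relay leak, the seal fatigue crack, the coolant compressor misalignment, the feed sensor wear.

the exhaust filter stall, the outlet coupling misalignment, the sensor blockage, the valve vibration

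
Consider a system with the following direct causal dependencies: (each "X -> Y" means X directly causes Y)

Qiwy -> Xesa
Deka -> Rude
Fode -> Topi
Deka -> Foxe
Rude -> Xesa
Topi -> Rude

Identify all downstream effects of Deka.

Direct effects: Foxe, Rude.
2 steps out: Xesa.
Not reachable from it: Fode, Topi, Qiwy.

Foxe, Rude, Xesa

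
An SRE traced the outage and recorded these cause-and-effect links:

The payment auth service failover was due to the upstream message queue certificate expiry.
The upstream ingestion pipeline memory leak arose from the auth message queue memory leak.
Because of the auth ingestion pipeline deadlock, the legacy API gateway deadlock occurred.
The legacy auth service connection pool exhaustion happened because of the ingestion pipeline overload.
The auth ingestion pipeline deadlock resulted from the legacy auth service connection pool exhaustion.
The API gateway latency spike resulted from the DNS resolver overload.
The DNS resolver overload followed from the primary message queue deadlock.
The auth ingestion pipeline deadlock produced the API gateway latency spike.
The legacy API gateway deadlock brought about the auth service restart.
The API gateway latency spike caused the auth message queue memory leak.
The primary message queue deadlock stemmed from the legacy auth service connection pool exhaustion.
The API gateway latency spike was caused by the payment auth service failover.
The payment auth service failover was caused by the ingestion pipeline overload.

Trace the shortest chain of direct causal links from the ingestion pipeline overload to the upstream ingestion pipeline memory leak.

the ingestion pipeline overload → the payment auth service failover → the API gateway latency spike → the auth message queue memory leak → the upstream ingestion pipeline memory leak

the ingestion pipeline overload → the payment auth service failover
the payment auth service failover → the API gateway latency spike
the API gateway latency spike → the auth message queue memory leak
the auth message queue memory leak → the upstream ingestion pipeline memory leak
Length: 4 steps.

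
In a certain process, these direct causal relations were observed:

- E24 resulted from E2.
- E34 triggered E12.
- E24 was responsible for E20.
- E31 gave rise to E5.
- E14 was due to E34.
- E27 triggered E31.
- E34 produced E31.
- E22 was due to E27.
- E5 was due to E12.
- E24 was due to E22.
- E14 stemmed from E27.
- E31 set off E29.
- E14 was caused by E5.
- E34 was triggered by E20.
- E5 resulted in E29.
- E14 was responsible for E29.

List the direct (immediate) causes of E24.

Upstream contributors include E27, but only E2, E22 feed directly into E24.

E2, E22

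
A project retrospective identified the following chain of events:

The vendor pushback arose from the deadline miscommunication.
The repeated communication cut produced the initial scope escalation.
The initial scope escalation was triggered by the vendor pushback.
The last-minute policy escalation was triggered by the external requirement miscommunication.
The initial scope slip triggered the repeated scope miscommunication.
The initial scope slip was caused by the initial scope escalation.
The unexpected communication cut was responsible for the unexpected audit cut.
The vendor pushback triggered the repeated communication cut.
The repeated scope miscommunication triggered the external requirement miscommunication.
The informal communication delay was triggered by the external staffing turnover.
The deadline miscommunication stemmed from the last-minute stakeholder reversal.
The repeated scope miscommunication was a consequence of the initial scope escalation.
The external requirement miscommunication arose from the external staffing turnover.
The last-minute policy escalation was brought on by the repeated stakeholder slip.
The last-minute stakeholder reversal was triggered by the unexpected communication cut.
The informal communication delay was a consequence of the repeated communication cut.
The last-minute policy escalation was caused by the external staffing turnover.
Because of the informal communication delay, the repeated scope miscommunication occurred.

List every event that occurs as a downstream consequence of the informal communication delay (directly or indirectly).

Direct effects: the repeated scope miscommunication.
2 steps out: the external requirement miscommunication.
3 steps out: the last-minute policy escalation.
Not reachable from it: the unexpected communication cut, the last-minute stakeholder reversal, the deadline miscommunication, the unexpected audit cut, the vendor pushback, the repeated communication cut, the initial scope escalation, the external staffing turnover, the initial scope slip, the repeated stakeholder slip.

the external requirement miscommunication, the last-minute policy escalation, the repeated scope miscommunication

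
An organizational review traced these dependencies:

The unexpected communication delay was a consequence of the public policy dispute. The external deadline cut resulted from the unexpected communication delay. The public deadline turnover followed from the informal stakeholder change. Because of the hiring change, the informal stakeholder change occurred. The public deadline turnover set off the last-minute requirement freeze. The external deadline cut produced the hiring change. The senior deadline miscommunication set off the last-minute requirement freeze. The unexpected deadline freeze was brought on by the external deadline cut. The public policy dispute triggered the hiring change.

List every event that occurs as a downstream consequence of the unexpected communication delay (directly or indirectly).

the external deadline cut, the hiring change, the informal stakeholder change, the last-minute requirement freeze, the public deadline turnover, the unexpected deadline freeze

Direct effects: the external deadline cut.
2 steps out: the hiring change, the unexpected deadline freeze.
3 steps out: the informal stakeholder change.
4 steps out: the public deadline turnover.
5 steps out: the last-minute requirement freeze.
Not reachable from it: the senior deadline miscommunication, the public policy dispute.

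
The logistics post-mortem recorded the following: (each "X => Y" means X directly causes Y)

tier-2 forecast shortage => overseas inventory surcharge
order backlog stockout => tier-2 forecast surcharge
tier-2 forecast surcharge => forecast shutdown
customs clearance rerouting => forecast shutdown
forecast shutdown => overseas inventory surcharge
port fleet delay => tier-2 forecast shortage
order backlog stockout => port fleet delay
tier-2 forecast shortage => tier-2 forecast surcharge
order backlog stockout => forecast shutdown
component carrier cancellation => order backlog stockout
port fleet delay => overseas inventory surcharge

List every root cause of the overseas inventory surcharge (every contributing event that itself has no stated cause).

Tracing upstream from the overseas inventory surcharge: the overseas inventory surcharge ← the port fleet delay ← the order backlog stockout ← the component carrier cancellation.
A separate upstream branch: the overseas inventory surcharge ← the forecast shutdown ← the customs clearance rerouting.
Each of those chain origins has no stated cause.

the component carrier cancellation, the customs clearance rerouting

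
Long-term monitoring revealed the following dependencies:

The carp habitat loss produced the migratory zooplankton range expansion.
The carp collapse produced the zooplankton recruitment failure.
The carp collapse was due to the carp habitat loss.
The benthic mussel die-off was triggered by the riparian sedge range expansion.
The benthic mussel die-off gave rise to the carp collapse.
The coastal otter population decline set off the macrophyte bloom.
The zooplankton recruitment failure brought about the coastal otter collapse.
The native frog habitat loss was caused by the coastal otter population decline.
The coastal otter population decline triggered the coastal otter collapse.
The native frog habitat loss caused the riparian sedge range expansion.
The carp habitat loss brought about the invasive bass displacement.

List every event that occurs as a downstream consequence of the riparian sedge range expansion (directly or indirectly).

Direct effects: the benthic mussel die-off.
2 steps out: the carp collapse.
3 steps out: the zooplankton recruitment failure.
4 steps out: the coastal otter collapse.
Not reachable from it: the coastal otter population decline, the native frog habitat loss, the macrophyte bloom, the carp habitat loss, the invasive bass displacement, the migratory zooplankton range expansion.

the benthic mussel die-off, the carp collapse, the coastal otter collapse, the zooplankton recruitment failure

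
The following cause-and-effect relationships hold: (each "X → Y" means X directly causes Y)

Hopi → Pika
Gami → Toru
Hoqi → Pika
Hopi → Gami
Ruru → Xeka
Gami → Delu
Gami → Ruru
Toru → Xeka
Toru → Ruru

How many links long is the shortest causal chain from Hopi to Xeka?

Shortest chain: Hopi → Gami → Toru → Xeka.

3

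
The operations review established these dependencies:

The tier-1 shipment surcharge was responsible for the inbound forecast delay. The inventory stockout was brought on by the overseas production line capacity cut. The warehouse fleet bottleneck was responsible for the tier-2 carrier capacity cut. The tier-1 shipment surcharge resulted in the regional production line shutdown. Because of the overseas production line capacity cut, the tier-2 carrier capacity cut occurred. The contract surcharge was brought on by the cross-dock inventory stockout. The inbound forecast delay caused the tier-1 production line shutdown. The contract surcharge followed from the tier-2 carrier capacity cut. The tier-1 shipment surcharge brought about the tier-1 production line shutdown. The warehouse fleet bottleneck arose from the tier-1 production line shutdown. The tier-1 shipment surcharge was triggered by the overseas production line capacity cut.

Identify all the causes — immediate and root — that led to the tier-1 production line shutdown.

the inbound forecast delay, the overseas production line capacity cut, the tier-1 shipment surcharge

Immediate causes of the tier-1 production line shutdown: the tier-1 shipment surcharge, the inbound forecast delay.
Further upstream: the overseas production line capacity cut.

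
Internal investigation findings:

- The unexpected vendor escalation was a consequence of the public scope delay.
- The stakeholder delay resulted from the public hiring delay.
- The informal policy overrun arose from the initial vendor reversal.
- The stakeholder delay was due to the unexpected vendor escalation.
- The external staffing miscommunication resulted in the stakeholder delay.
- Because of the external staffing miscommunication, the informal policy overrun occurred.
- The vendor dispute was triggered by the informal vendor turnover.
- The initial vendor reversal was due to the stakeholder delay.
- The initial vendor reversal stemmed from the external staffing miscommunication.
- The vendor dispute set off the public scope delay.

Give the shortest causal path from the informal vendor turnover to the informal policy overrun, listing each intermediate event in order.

the informal vendor turnover → the vendor dispute
the vendor dispute → the public scope delay
the public scope delay → the unexpected vendor escalation
the unexpected vendor escalation → the stakeholder delay
the stakeholder delay → the initial vendor reversal
the initial vendor reversal → the informal policy overrun
Length: 6 steps.

the informal vendor turnover → the vendor dispute → the public scope delay → the unexpected vendor escalation → the stakeholder delay → the initial vendor reversal → the informal policy overrun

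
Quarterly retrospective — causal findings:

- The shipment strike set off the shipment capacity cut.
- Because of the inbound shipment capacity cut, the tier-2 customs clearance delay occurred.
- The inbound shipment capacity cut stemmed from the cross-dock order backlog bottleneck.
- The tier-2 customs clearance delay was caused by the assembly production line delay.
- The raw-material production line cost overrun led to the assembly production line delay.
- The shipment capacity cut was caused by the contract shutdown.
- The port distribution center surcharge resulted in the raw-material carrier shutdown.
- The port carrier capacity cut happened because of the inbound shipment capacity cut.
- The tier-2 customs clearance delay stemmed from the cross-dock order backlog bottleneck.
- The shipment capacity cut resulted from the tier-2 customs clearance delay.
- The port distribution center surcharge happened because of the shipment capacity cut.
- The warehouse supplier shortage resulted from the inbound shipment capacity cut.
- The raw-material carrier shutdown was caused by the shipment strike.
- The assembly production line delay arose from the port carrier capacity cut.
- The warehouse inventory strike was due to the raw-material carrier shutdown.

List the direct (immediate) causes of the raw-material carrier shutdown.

Upstream contributors include the raw-material production line cost overrun, the cross-dock order backlog bottleneck, the inbound shipment capacity cut, the contract shutdown, the port carrier capacity cut, the assembly production line delay, the tier-2 customs clearance delay, the shipment capacity cut, but only the port distribution center surcharge, the shipment strike feed directly into the raw-material carrier shutdown.

the port distribution center surcharge, the shipment strike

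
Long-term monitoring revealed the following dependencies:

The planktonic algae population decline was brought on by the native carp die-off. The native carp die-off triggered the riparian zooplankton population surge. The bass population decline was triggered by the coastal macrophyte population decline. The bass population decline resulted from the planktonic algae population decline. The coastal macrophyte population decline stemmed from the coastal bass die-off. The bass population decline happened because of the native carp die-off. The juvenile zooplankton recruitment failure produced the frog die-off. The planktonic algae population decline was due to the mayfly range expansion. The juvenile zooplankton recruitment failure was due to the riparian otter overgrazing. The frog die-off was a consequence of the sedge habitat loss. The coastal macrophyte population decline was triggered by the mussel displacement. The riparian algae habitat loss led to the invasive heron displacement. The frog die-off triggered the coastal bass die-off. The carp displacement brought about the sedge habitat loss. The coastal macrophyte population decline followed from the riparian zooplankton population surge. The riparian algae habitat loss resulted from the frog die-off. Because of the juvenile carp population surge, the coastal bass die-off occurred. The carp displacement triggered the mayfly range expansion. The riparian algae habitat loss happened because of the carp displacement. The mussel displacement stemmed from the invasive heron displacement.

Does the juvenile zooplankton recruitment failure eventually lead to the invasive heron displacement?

Yes

There is a causal chain: the juvenile zooplankton recruitment failure → the frog die-off → the riparian algae habitat loss → the invasive heron displacement.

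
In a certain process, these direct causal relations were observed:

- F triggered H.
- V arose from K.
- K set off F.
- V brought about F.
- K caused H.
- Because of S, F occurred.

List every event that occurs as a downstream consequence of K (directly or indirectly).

Direct effects: V, F, H.
Not reachable from it: S.

F, H, V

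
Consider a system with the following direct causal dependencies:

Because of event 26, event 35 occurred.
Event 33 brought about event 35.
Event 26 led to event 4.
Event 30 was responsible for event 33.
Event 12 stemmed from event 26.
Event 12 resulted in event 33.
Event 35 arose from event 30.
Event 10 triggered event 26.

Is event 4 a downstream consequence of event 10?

There is a causal chain: event 10 → event 26 → event 4.

Yes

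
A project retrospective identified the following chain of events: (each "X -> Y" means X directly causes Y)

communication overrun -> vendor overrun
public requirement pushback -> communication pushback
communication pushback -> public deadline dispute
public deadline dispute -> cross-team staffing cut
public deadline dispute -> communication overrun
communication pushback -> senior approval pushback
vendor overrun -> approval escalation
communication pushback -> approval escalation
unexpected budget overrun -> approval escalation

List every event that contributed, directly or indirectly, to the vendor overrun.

Immediate cause of the vendor overrun: the communication overrun.
Further upstream: the public requirement pushback, the communication pushback, the public deadline dispute.

the communication overrun, the communication pushback, the public deadline dispute, the public requirement pushback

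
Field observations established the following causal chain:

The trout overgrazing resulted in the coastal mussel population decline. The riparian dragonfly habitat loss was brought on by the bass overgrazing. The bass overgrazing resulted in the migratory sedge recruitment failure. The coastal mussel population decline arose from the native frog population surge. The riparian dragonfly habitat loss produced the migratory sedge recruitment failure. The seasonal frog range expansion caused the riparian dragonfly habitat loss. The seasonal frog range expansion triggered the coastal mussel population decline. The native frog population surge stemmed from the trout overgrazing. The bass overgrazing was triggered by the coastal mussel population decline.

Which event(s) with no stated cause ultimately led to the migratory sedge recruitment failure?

the seasonal frog range expansion, the trout overgrazing

Tracing upstream from the migratory sedge recruitment failure: the migratory sedge recruitment failure ← the bass overgrazing ← the coastal mussel population decline ← the trout overgrazing.
A separate upstream branch: the migratory sedge recruitment failure ← the riparian dragonfly habitat loss ← the seasonal frog range expansion.
Each of those chain origins has no stated cause.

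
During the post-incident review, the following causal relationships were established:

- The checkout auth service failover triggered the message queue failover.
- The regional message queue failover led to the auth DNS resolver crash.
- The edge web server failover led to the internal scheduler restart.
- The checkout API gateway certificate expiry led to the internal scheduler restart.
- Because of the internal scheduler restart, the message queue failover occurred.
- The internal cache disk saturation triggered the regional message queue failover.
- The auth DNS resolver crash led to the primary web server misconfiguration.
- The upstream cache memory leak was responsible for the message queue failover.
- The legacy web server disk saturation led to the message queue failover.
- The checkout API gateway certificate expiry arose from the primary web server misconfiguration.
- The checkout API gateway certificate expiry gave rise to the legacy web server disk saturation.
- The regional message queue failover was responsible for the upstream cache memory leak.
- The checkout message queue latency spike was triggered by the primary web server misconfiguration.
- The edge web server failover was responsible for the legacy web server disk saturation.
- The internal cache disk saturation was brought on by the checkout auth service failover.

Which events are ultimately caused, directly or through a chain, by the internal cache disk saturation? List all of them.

Direct effects: the regional message queue failover.
2 steps out: the auth DNS resolver crash, the upstream cache memory leak.
3 steps out: the primary web server misconfiguration, the message queue failover.
4 steps out: the checkout API gateway certificate expiry, the checkout message queue latency spike.
5 steps out: the legacy web server disk saturation, the internal scheduler restart.
Not reachable from it: the checkout auth service failover, the edge web server failover.

the auth DNS resolver crash, the checkout API gateway certificate expiry, the checkout message queue latency spike, the internal scheduler restart, the legacy web server disk saturation, the message queue failover, the primary web server misconfiguration, the regional message queue failover, the upstream cache memory leak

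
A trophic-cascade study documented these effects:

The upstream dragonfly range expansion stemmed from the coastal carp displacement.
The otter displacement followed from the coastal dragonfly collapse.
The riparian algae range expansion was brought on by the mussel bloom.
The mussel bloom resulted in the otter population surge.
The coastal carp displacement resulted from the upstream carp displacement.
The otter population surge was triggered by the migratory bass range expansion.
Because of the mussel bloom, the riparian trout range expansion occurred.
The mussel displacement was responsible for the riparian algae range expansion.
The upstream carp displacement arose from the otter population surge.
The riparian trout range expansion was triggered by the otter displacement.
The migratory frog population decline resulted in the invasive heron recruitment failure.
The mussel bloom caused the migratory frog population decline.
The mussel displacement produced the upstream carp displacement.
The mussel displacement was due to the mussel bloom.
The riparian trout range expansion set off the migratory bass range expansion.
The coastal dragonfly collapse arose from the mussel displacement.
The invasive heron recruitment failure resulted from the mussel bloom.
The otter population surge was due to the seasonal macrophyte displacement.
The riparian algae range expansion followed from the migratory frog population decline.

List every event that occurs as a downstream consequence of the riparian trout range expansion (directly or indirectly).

Direct effects: the migratory bass range expansion.
2 steps out: the otter population surge.
3 steps out: the upstream carp displacement.
4 steps out: the coastal carp displacement.
5 steps out: the upstream dragonfly range expansion.
Not reachable from it: the mussel bloom, the migratory frog population decline, the mussel displacement, the coastal dragonfly collapse, the otter displacement, the riparian algae range expansion, the invasive heron recruitment failure, the seasonal macrophyte displacement.

the coastal carp displacement, the migratory bass range expansion, the otter population surge, the upstream carp displacement, the upstream dragonfly range expansion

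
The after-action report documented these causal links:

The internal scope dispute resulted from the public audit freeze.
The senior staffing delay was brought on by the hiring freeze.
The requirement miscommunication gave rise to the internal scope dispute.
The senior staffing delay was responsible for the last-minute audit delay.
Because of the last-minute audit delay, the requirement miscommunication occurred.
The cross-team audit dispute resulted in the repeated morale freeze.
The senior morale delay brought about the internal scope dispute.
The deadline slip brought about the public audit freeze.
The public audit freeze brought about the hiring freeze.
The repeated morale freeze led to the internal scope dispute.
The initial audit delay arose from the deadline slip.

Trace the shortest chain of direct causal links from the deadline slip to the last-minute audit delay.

the deadline slip → the public audit freeze
the public audit freeze → the hiring freeze
the hiring freeze → the senior staffing delay
the senior staffing delay → the last-minute audit delay
Length: 4 steps.

the deadline slip → the public audit freeze → the hiring freeze → the senior staffing delay → the last-minute audit delay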